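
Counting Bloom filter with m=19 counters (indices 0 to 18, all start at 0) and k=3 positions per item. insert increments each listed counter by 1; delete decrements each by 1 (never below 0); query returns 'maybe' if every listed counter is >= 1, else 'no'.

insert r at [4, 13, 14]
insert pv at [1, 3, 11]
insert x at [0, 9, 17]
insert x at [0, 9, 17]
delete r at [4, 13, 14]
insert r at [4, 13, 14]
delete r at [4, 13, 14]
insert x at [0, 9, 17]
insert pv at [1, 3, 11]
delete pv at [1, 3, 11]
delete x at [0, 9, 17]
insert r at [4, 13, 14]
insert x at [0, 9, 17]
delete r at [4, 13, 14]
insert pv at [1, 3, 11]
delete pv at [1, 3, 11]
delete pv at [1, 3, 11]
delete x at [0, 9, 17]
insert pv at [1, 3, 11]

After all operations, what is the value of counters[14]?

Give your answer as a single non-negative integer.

Step 1: insert r at [4, 13, 14] -> counters=[0,0,0,0,1,0,0,0,0,0,0,0,0,1,1,0,0,0,0]
Step 2: insert pv at [1, 3, 11] -> counters=[0,1,0,1,1,0,0,0,0,0,0,1,0,1,1,0,0,0,0]
Step 3: insert x at [0, 9, 17] -> counters=[1,1,0,1,1,0,0,0,0,1,0,1,0,1,1,0,0,1,0]
Step 4: insert x at [0, 9, 17] -> counters=[2,1,0,1,1,0,0,0,0,2,0,1,0,1,1,0,0,2,0]
Step 5: delete r at [4, 13, 14] -> counters=[2,1,0,1,0,0,0,0,0,2,0,1,0,0,0,0,0,2,0]
Step 6: insert r at [4, 13, 14] -> counters=[2,1,0,1,1,0,0,0,0,2,0,1,0,1,1,0,0,2,0]
Step 7: delete r at [4, 13, 14] -> counters=[2,1,0,1,0,0,0,0,0,2,0,1,0,0,0,0,0,2,0]
Step 8: insert x at [0, 9, 17] -> counters=[3,1,0,1,0,0,0,0,0,3,0,1,0,0,0,0,0,3,0]
Step 9: insert pv at [1, 3, 11] -> counters=[3,2,0,2,0,0,0,0,0,3,0,2,0,0,0,0,0,3,0]
Step 10: delete pv at [1, 3, 11] -> counters=[3,1,0,1,0,0,0,0,0,3,0,1,0,0,0,0,0,3,0]
Step 11: delete x at [0, 9, 17] -> counters=[2,1,0,1,0,0,0,0,0,2,0,1,0,0,0,0,0,2,0]
Step 12: insert r at [4, 13, 14] -> counters=[2,1,0,1,1,0,0,0,0,2,0,1,0,1,1,0,0,2,0]
Step 13: insert x at [0, 9, 17] -> counters=[3,1,0,1,1,0,0,0,0,3,0,1,0,1,1,0,0,3,0]
Step 14: delete r at [4, 13, 14] -> counters=[3,1,0,1,0,0,0,0,0,3,0,1,0,0,0,0,0,3,0]
Step 15: insert pv at [1, 3, 11] -> counters=[3,2,0,2,0,0,0,0,0,3,0,2,0,0,0,0,0,3,0]
Step 16: delete pv at [1, 3, 11] -> counters=[3,1,0,1,0,0,0,0,0,3,0,1,0,0,0,0,0,3,0]
Step 17: delete pv at [1, 3, 11] -> counters=[3,0,0,0,0,0,0,0,0,3,0,0,0,0,0,0,0,3,0]
Step 18: delete x at [0, 9, 17] -> counters=[2,0,0,0,0,0,0,0,0,2,0,0,0,0,0,0,0,2,0]
Step 19: insert pv at [1, 3, 11] -> counters=[2,1,0,1,0,0,0,0,0,2,0,1,0,0,0,0,0,2,0]
Final counters=[2,1,0,1,0,0,0,0,0,2,0,1,0,0,0,0,0,2,0] -> counters[14]=0

Answer: 0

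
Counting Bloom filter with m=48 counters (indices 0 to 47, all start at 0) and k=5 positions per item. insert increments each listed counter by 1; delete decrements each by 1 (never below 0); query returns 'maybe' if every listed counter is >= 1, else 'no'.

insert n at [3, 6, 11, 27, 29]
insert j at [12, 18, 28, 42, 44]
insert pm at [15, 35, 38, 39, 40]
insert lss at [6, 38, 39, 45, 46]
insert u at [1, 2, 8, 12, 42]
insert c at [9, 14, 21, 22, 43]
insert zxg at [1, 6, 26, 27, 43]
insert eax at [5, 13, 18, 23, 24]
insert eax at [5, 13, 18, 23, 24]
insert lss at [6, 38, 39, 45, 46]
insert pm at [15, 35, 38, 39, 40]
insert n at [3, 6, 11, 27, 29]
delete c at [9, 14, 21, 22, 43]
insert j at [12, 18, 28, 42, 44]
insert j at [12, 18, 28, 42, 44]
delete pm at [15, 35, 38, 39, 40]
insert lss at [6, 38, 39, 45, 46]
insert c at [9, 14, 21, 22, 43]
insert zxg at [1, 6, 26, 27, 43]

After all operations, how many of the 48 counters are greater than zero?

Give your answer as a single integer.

Answer: 30

Derivation:
Step 1: insert n at [3, 6, 11, 27, 29] -> counters=[0,0,0,1,0,0,1,0,0,0,0,1,0,0,0,0,0,0,0,0,0,0,0,0,0,0,0,1,0,1,0,0,0,0,0,0,0,0,0,0,0,0,0,0,0,0,0,0]
Step 2: insert j at [12, 18, 28, 42, 44] -> counters=[0,0,0,1,0,0,1,0,0,0,0,1,1,0,0,0,0,0,1,0,0,0,0,0,0,0,0,1,1,1,0,0,0,0,0,0,0,0,0,0,0,0,1,0,1,0,0,0]
Step 3: insert pm at [15, 35, 38, 39, 40] -> counters=[0,0,0,1,0,0,1,0,0,0,0,1,1,0,0,1,0,0,1,0,0,0,0,0,0,0,0,1,1,1,0,0,0,0,0,1,0,0,1,1,1,0,1,0,1,0,0,0]
Step 4: insert lss at [6, 38, 39, 45, 46] -> counters=[0,0,0,1,0,0,2,0,0,0,0,1,1,0,0,1,0,0,1,0,0,0,0,0,0,0,0,1,1,1,0,0,0,0,0,1,0,0,2,2,1,0,1,0,1,1,1,0]
Step 5: insert u at [1, 2, 8, 12, 42] -> counters=[0,1,1,1,0,0,2,0,1,0,0,1,2,0,0,1,0,0,1,0,0,0,0,0,0,0,0,1,1,1,0,0,0,0,0,1,0,0,2,2,1,0,2,0,1,1,1,0]
Step 6: insert c at [9, 14, 21, 22, 43] -> counters=[0,1,1,1,0,0,2,0,1,1,0,1,2,0,1,1,0,0,1,0,0,1,1,0,0,0,0,1,1,1,0,0,0,0,0,1,0,0,2,2,1,0,2,1,1,1,1,0]
Step 7: insert zxg at [1, 6, 26, 27, 43] -> counters=[0,2,1,1,0,0,3,0,1,1,0,1,2,0,1,1,0,0,1,0,0,1,1,0,0,0,1,2,1,1,0,0,0,0,0,1,0,0,2,2,1,0,2,2,1,1,1,0]
Step 8: insert eax at [5, 13, 18, 23, 24] -> counters=[0,2,1,1,0,1,3,0,1,1,0,1,2,1,1,1,0,0,2,0,0,1,1,1,1,0,1,2,1,1,0,0,0,0,0,1,0,0,2,2,1,0,2,2,1,1,1,0]
Step 9: insert eax at [5, 13, 18, 23, 24] -> counters=[0,2,1,1,0,2,3,0,1,1,0,1,2,2,1,1,0,0,3,0,0,1,1,2,2,0,1,2,1,1,0,0,0,0,0,1,0,0,2,2,1,0,2,2,1,1,1,0]
Step 10: insert lss at [6, 38, 39, 45, 46] -> counters=[0,2,1,1,0,2,4,0,1,1,0,1,2,2,1,1,0,0,3,0,0,1,1,2,2,0,1,2,1,1,0,0,0,0,0,1,0,0,3,3,1,0,2,2,1,2,2,0]
Step 11: insert pm at [15, 35, 38, 39, 40] -> counters=[0,2,1,1,0,2,4,0,1,1,0,1,2,2,1,2,0,0,3,0,0,1,1,2,2,0,1,2,1,1,0,0,0,0,0,2,0,0,4,4,2,0,2,2,1,2,2,0]
Step 12: insert n at [3, 6, 11, 27, 29] -> counters=[0,2,1,2,0,2,5,0,1,1,0,2,2,2,1,2,0,0,3,0,0,1,1,2,2,0,1,3,1,2,0,0,0,0,0,2,0,0,4,4,2,0,2,2,1,2,2,0]
Step 13: delete c at [9, 14, 21, 22, 43] -> counters=[0,2,1,2,0,2,5,0,1,0,0,2,2,2,0,2,0,0,3,0,0,0,0,2,2,0,1,3,1,2,0,0,0,0,0,2,0,0,4,4,2,0,2,1,1,2,2,0]
Step 14: insert j at [12, 18, 28, 42, 44] -> counters=[0,2,1,2,0,2,5,0,1,0,0,2,3,2,0,2,0,0,4,0,0,0,0,2,2,0,1,3,2,2,0,0,0,0,0,2,0,0,4,4,2,0,3,1,2,2,2,0]
Step 15: insert j at [12, 18, 28, 42, 44] -> counters=[0,2,1,2,0,2,5,0,1,0,0,2,4,2,0,2,0,0,5,0,0,0,0,2,2,0,1,3,3,2,0,0,0,0,0,2,0,0,4,4,2,0,4,1,3,2,2,0]
Step 16: delete pm at [15, 35, 38, 39, 40] -> counters=[0,2,1,2,0,2,5,0,1,0,0,2,4,2,0,1,0,0,5,0,0,0,0,2,2,0,1,3,3,2,0,0,0,0,0,1,0,0,3,3,1,0,4,1,3,2,2,0]
Step 17: insert lss at [6, 38, 39, 45, 46] -> counters=[0,2,1,2,0,2,6,0,1,0,0,2,4,2,0,1,0,0,5,0,0,0,0,2,2,0,1,3,3,2,0,0,0,0,0,1,0,0,4,4,1,0,4,1,3,3,3,0]
Step 18: insert c at [9, 14, 21, 22, 43] -> counters=[0,2,1,2,0,2,6,0,1,1,0,2,4,2,1,1,0,0,5,0,0,1,1,2,2,0,1,3,3,2,0,0,0,0,0,1,0,0,4,4,1,0,4,2,3,3,3,0]
Step 19: insert zxg at [1, 6, 26, 27, 43] -> counters=[0,3,1,2,0,2,7,0,1,1,0,2,4,2,1,1,0,0,5,0,0,1,1,2,2,0,2,4,3,2,0,0,0,0,0,1,0,0,4,4,1,0,4,3,3,3,3,0]
Final counters=[0,3,1,2,0,2,7,0,1,1,0,2,4,2,1,1,0,0,5,0,0,1,1,2,2,0,2,4,3,2,0,0,0,0,0,1,0,0,4,4,1,0,4,3,3,3,3,0] -> 30 nonzero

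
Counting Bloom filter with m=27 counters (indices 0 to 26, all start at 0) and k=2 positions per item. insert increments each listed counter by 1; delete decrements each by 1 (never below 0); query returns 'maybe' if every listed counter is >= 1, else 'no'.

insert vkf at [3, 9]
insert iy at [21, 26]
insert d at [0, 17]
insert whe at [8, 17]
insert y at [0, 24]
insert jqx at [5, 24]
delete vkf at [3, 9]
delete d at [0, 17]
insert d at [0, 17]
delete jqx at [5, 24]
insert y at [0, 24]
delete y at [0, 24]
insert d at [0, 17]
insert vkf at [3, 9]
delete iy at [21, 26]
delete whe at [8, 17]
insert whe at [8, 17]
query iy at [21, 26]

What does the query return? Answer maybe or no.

Step 1: insert vkf at [3, 9] -> counters=[0,0,0,1,0,0,0,0,0,1,0,0,0,0,0,0,0,0,0,0,0,0,0,0,0,0,0]
Step 2: insert iy at [21, 26] -> counters=[0,0,0,1,0,0,0,0,0,1,0,0,0,0,0,0,0,0,0,0,0,1,0,0,0,0,1]
Step 3: insert d at [0, 17] -> counters=[1,0,0,1,0,0,0,0,0,1,0,0,0,0,0,0,0,1,0,0,0,1,0,0,0,0,1]
Step 4: insert whe at [8, 17] -> counters=[1,0,0,1,0,0,0,0,1,1,0,0,0,0,0,0,0,2,0,0,0,1,0,0,0,0,1]
Step 5: insert y at [0, 24] -> counters=[2,0,0,1,0,0,0,0,1,1,0,0,0,0,0,0,0,2,0,0,0,1,0,0,1,0,1]
Step 6: insert jqx at [5, 24] -> counters=[2,0,0,1,0,1,0,0,1,1,0,0,0,0,0,0,0,2,0,0,0,1,0,0,2,0,1]
Step 7: delete vkf at [3, 9] -> counters=[2,0,0,0,0,1,0,0,1,0,0,0,0,0,0,0,0,2,0,0,0,1,0,0,2,0,1]
Step 8: delete d at [0, 17] -> counters=[1,0,0,0,0,1,0,0,1,0,0,0,0,0,0,0,0,1,0,0,0,1,0,0,2,0,1]
Step 9: insert d at [0, 17] -> counters=[2,0,0,0,0,1,0,0,1,0,0,0,0,0,0,0,0,2,0,0,0,1,0,0,2,0,1]
Step 10: delete jqx at [5, 24] -> counters=[2,0,0,0,0,0,0,0,1,0,0,0,0,0,0,0,0,2,0,0,0,1,0,0,1,0,1]
Step 11: insert y at [0, 24] -> counters=[3,0,0,0,0,0,0,0,1,0,0,0,0,0,0,0,0,2,0,0,0,1,0,0,2,0,1]
Step 12: delete y at [0, 24] -> counters=[2,0,0,0,0,0,0,0,1,0,0,0,0,0,0,0,0,2,0,0,0,1,0,0,1,0,1]
Step 13: insert d at [0, 17] -> counters=[3,0,0,0,0,0,0,0,1,0,0,0,0,0,0,0,0,3,0,0,0,1,0,0,1,0,1]
Step 14: insert vkf at [3, 9] -> counters=[3,0,0,1,0,0,0,0,1,1,0,0,0,0,0,0,0,3,0,0,0,1,0,0,1,0,1]
Step 15: delete iy at [21, 26] -> counters=[3,0,0,1,0,0,0,0,1,1,0,0,0,0,0,0,0,3,0,0,0,0,0,0,1,0,0]
Step 16: delete whe at [8, 17] -> counters=[3,0,0,1,0,0,0,0,0,1,0,0,0,0,0,0,0,2,0,0,0,0,0,0,1,0,0]
Step 17: insert whe at [8, 17] -> counters=[3,0,0,1,0,0,0,0,1,1,0,0,0,0,0,0,0,3,0,0,0,0,0,0,1,0,0]
Query iy: check counters[21]=0 counters[26]=0 -> no

Answer: no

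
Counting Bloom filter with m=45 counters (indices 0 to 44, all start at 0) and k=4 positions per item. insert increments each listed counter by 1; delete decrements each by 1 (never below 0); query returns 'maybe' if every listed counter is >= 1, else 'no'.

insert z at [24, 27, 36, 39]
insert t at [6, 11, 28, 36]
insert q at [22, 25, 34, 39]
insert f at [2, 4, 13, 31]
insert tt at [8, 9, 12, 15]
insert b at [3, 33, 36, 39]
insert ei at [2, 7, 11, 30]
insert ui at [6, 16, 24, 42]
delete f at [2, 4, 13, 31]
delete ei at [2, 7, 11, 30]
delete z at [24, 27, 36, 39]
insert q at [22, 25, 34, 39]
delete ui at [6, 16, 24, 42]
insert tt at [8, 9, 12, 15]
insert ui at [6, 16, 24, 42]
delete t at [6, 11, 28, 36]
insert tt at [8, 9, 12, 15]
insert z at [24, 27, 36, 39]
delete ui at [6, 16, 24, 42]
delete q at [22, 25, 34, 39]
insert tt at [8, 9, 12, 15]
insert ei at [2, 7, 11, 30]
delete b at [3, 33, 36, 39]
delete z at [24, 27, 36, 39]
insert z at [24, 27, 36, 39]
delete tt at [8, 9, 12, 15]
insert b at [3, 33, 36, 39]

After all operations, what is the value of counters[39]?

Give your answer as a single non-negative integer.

Step 1: insert z at [24, 27, 36, 39] -> counters=[0,0,0,0,0,0,0,0,0,0,0,0,0,0,0,0,0,0,0,0,0,0,0,0,1,0,0,1,0,0,0,0,0,0,0,0,1,0,0,1,0,0,0,0,0]
Step 2: insert t at [6, 11, 28, 36] -> counters=[0,0,0,0,0,0,1,0,0,0,0,1,0,0,0,0,0,0,0,0,0,0,0,0,1,0,0,1,1,0,0,0,0,0,0,0,2,0,0,1,0,0,0,0,0]
Step 3: insert q at [22, 25, 34, 39] -> counters=[0,0,0,0,0,0,1,0,0,0,0,1,0,0,0,0,0,0,0,0,0,0,1,0,1,1,0,1,1,0,0,0,0,0,1,0,2,0,0,2,0,0,0,0,0]
Step 4: insert f at [2, 4, 13, 31] -> counters=[0,0,1,0,1,0,1,0,0,0,0,1,0,1,0,0,0,0,0,0,0,0,1,0,1,1,0,1,1,0,0,1,0,0,1,0,2,0,0,2,0,0,0,0,0]
Step 5: insert tt at [8, 9, 12, 15] -> counters=[0,0,1,0,1,0,1,0,1,1,0,1,1,1,0,1,0,0,0,0,0,0,1,0,1,1,0,1,1,0,0,1,0,0,1,0,2,0,0,2,0,0,0,0,0]
Step 6: insert b at [3, 33, 36, 39] -> counters=[0,0,1,1,1,0,1,0,1,1,0,1,1,1,0,1,0,0,0,0,0,0,1,0,1,1,0,1,1,0,0,1,0,1,1,0,3,0,0,3,0,0,0,0,0]
Step 7: insert ei at [2, 7, 11, 30] -> counters=[0,0,2,1,1,0,1,1,1,1,0,2,1,1,0,1,0,0,0,0,0,0,1,0,1,1,0,1,1,0,1,1,0,1,1,0,3,0,0,3,0,0,0,0,0]
Step 8: insert ui at [6, 16, 24, 42] -> counters=[0,0,2,1,1,0,2,1,1,1,0,2,1,1,0,1,1,0,0,0,0,0,1,0,2,1,0,1,1,0,1,1,0,1,1,0,3,0,0,3,0,0,1,0,0]
Step 9: delete f at [2, 4, 13, 31] -> counters=[0,0,1,1,0,0,2,1,1,1,0,2,1,0,0,1,1,0,0,0,0,0,1,0,2,1,0,1,1,0,1,0,0,1,1,0,3,0,0,3,0,0,1,0,0]
Step 10: delete ei at [2, 7, 11, 30] -> counters=[0,0,0,1,0,0,2,0,1,1,0,1,1,0,0,1,1,0,0,0,0,0,1,0,2,1,0,1,1,0,0,0,0,1,1,0,3,0,0,3,0,0,1,0,0]
Step 11: delete z at [24, 27, 36, 39] -> counters=[0,0,0,1,0,0,2,0,1,1,0,1,1,0,0,1,1,0,0,0,0,0,1,0,1,1,0,0,1,0,0,0,0,1,1,0,2,0,0,2,0,0,1,0,0]
Step 12: insert q at [22, 25, 34, 39] -> counters=[0,0,0,1,0,0,2,0,1,1,0,1,1,0,0,1,1,0,0,0,0,0,2,0,1,2,0,0,1,0,0,0,0,1,2,0,2,0,0,3,0,0,1,0,0]
Step 13: delete ui at [6, 16, 24, 42] -> counters=[0,0,0,1,0,0,1,0,1,1,0,1,1,0,0,1,0,0,0,0,0,0,2,0,0,2,0,0,1,0,0,0,0,1,2,0,2,0,0,3,0,0,0,0,0]
Step 14: insert tt at [8, 9, 12, 15] -> counters=[0,0,0,1,0,0,1,0,2,2,0,1,2,0,0,2,0,0,0,0,0,0,2,0,0,2,0,0,1,0,0,0,0,1,2,0,2,0,0,3,0,0,0,0,0]
Step 15: insert ui at [6, 16, 24, 42] -> counters=[0,0,0,1,0,0,2,0,2,2,0,1,2,0,0,2,1,0,0,0,0,0,2,0,1,2,0,0,1,0,0,0,0,1,2,0,2,0,0,3,0,0,1,0,0]
Step 16: delete t at [6, 11, 28, 36] -> counters=[0,0,0,1,0,0,1,0,2,2,0,0,2,0,0,2,1,0,0,0,0,0,2,0,1,2,0,0,0,0,0,0,0,1,2,0,1,0,0,3,0,0,1,0,0]
Step 17: insert tt at [8, 9, 12, 15] -> counters=[0,0,0,1,0,0,1,0,3,3,0,0,3,0,0,3,1,0,0,0,0,0,2,0,1,2,0,0,0,0,0,0,0,1,2,0,1,0,0,3,0,0,1,0,0]
Step 18: insert z at [24, 27, 36, 39] -> counters=[0,0,0,1,0,0,1,0,3,3,0,0,3,0,0,3,1,0,0,0,0,0,2,0,2,2,0,1,0,0,0,0,0,1,2,0,2,0,0,4,0,0,1,0,0]
Step 19: delete ui at [6, 16, 24, 42] -> counters=[0,0,0,1,0,0,0,0,3,3,0,0,3,0,0,3,0,0,0,0,0,0,2,0,1,2,0,1,0,0,0,0,0,1,2,0,2,0,0,4,0,0,0,0,0]
Step 20: delete q at [22, 25, 34, 39] -> counters=[0,0,0,1,0,0,0,0,3,3,0,0,3,0,0,3,0,0,0,0,0,0,1,0,1,1,0,1,0,0,0,0,0,1,1,0,2,0,0,3,0,0,0,0,0]
Step 21: insert tt at [8, 9, 12, 15] -> counters=[0,0,0,1,0,0,0,0,4,4,0,0,4,0,0,4,0,0,0,0,0,0,1,0,1,1,0,1,0,0,0,0,0,1,1,0,2,0,0,3,0,0,0,0,0]
Step 22: insert ei at [2, 7, 11, 30] -> counters=[0,0,1,1,0,0,0,1,4,4,0,1,4,0,0,4,0,0,0,0,0,0,1,0,1,1,0,1,0,0,1,0,0,1,1,0,2,0,0,3,0,0,0,0,0]
Step 23: delete b at [3, 33, 36, 39] -> counters=[0,0,1,0,0,0,0,1,4,4,0,1,4,0,0,4,0,0,0,0,0,0,1,0,1,1,0,1,0,0,1,0,0,0,1,0,1,0,0,2,0,0,0,0,0]
Step 24: delete z at [24, 27, 36, 39] -> counters=[0,0,1,0,0,0,0,1,4,4,0,1,4,0,0,4,0,0,0,0,0,0,1,0,0,1,0,0,0,0,1,0,0,0,1,0,0,0,0,1,0,0,0,0,0]
Step 25: insert z at [24, 27, 36, 39] -> counters=[0,0,1,0,0,0,0,1,4,4,0,1,4,0,0,4,0,0,0,0,0,0,1,0,1,1,0,1,0,0,1,0,0,0,1,0,1,0,0,2,0,0,0,0,0]
Step 26: delete tt at [8, 9, 12, 15] -> counters=[0,0,1,0,0,0,0,1,3,3,0,1,3,0,0,3,0,0,0,0,0,0,1,0,1,1,0,1,0,0,1,0,0,0,1,0,1,0,0,2,0,0,0,0,0]
Step 27: insert b at [3, 33, 36, 39] -> counters=[0,0,1,1,0,0,0,1,3,3,0,1,3,0,0,3,0,0,0,0,0,0,1,0,1,1,0,1,0,0,1,0,0,1,1,0,2,0,0,3,0,0,0,0,0]
Final counters=[0,0,1,1,0,0,0,1,3,3,0,1,3,0,0,3,0,0,0,0,0,0,1,0,1,1,0,1,0,0,1,0,0,1,1,0,2,0,0,3,0,0,0,0,0] -> counters[39]=3

Answer: 3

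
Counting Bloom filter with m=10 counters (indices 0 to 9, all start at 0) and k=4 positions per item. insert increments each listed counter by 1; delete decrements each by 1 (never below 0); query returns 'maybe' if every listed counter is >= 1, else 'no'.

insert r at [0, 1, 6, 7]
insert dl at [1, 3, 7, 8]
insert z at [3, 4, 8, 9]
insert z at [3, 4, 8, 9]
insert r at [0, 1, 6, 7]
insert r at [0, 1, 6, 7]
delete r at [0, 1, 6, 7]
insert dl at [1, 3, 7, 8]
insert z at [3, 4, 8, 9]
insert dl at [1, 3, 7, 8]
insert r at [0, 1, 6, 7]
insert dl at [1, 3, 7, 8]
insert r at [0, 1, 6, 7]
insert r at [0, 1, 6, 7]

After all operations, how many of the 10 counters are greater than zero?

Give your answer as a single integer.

Step 1: insert r at [0, 1, 6, 7] -> counters=[1,1,0,0,0,0,1,1,0,0]
Step 2: insert dl at [1, 3, 7, 8] -> counters=[1,2,0,1,0,0,1,2,1,0]
Step 3: insert z at [3, 4, 8, 9] -> counters=[1,2,0,2,1,0,1,2,2,1]
Step 4: insert z at [3, 4, 8, 9] -> counters=[1,2,0,3,2,0,1,2,3,2]
Step 5: insert r at [0, 1, 6, 7] -> counters=[2,3,0,3,2,0,2,3,3,2]
Step 6: insert r at [0, 1, 6, 7] -> counters=[3,4,0,3,2,0,3,4,3,2]
Step 7: delete r at [0, 1, 6, 7] -> counters=[2,3,0,3,2,0,2,3,3,2]
Step 8: insert dl at [1, 3, 7, 8] -> counters=[2,4,0,4,2,0,2,4,4,2]
Step 9: insert z at [3, 4, 8, 9] -> counters=[2,4,0,5,3,0,2,4,5,3]
Step 10: insert dl at [1, 3, 7, 8] -> counters=[2,5,0,6,3,0,2,5,6,3]
Step 11: insert r at [0, 1, 6, 7] -> counters=[3,6,0,6,3,0,3,6,6,3]
Step 12: insert dl at [1, 3, 7, 8] -> counters=[3,7,0,7,3,0,3,7,7,3]
Step 13: insert r at [0, 1, 6, 7] -> counters=[4,8,0,7,3,0,4,8,7,3]
Step 14: insert r at [0, 1, 6, 7] -> counters=[5,9,0,7,3,0,5,9,7,3]
Final counters=[5,9,0,7,3,0,5,9,7,3] -> 8 nonzero

Answer: 8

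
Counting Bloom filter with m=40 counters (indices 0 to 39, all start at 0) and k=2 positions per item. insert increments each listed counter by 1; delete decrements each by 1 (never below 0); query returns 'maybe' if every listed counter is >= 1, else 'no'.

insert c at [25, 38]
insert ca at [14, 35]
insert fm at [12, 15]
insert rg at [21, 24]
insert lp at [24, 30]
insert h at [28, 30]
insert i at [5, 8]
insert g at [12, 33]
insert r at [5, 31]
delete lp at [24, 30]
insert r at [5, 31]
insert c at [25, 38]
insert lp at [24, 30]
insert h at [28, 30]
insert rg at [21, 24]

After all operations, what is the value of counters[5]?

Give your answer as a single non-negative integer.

Answer: 3

Derivation:
Step 1: insert c at [25, 38] -> counters=[0,0,0,0,0,0,0,0,0,0,0,0,0,0,0,0,0,0,0,0,0,0,0,0,0,1,0,0,0,0,0,0,0,0,0,0,0,0,1,0]
Step 2: insert ca at [14, 35] -> counters=[0,0,0,0,0,0,0,0,0,0,0,0,0,0,1,0,0,0,0,0,0,0,0,0,0,1,0,0,0,0,0,0,0,0,0,1,0,0,1,0]
Step 3: insert fm at [12, 15] -> counters=[0,0,0,0,0,0,0,0,0,0,0,0,1,0,1,1,0,0,0,0,0,0,0,0,0,1,0,0,0,0,0,0,0,0,0,1,0,0,1,0]
Step 4: insert rg at [21, 24] -> counters=[0,0,0,0,0,0,0,0,0,0,0,0,1,0,1,1,0,0,0,0,0,1,0,0,1,1,0,0,0,0,0,0,0,0,0,1,0,0,1,0]
Step 5: insert lp at [24, 30] -> counters=[0,0,0,0,0,0,0,0,0,0,0,0,1,0,1,1,0,0,0,0,0,1,0,0,2,1,0,0,0,0,1,0,0,0,0,1,0,0,1,0]
Step 6: insert h at [28, 30] -> counters=[0,0,0,0,0,0,0,0,0,0,0,0,1,0,1,1,0,0,0,0,0,1,0,0,2,1,0,0,1,0,2,0,0,0,0,1,0,0,1,0]
Step 7: insert i at [5, 8] -> counters=[0,0,0,0,0,1,0,0,1,0,0,0,1,0,1,1,0,0,0,0,0,1,0,0,2,1,0,0,1,0,2,0,0,0,0,1,0,0,1,0]
Step 8: insert g at [12, 33] -> counters=[0,0,0,0,0,1,0,0,1,0,0,0,2,0,1,1,0,0,0,0,0,1,0,0,2,1,0,0,1,0,2,0,0,1,0,1,0,0,1,0]
Step 9: insert r at [5, 31] -> counters=[0,0,0,0,0,2,0,0,1,0,0,0,2,0,1,1,0,0,0,0,0,1,0,0,2,1,0,0,1,0,2,1,0,1,0,1,0,0,1,0]
Step 10: delete lp at [24, 30] -> counters=[0,0,0,0,0,2,0,0,1,0,0,0,2,0,1,1,0,0,0,0,0,1,0,0,1,1,0,0,1,0,1,1,0,1,0,1,0,0,1,0]
Step 11: insert r at [5, 31] -> counters=[0,0,0,0,0,3,0,0,1,0,0,0,2,0,1,1,0,0,0,0,0,1,0,0,1,1,0,0,1,0,1,2,0,1,0,1,0,0,1,0]
Step 12: insert c at [25, 38] -> counters=[0,0,0,0,0,3,0,0,1,0,0,0,2,0,1,1,0,0,0,0,0,1,0,0,1,2,0,0,1,0,1,2,0,1,0,1,0,0,2,0]
Step 13: insert lp at [24, 30] -> counters=[0,0,0,0,0,3,0,0,1,0,0,0,2,0,1,1,0,0,0,0,0,1,0,0,2,2,0,0,1,0,2,2,0,1,0,1,0,0,2,0]
Step 14: insert h at [28, 30] -> counters=[0,0,0,0,0,3,0,0,1,0,0,0,2,0,1,1,0,0,0,0,0,1,0,0,2,2,0,0,2,0,3,2,0,1,0,1,0,0,2,0]
Step 15: insert rg at [21, 24] -> counters=[0,0,0,0,0,3,0,0,1,0,0,0,2,0,1,1,0,0,0,0,0,2,0,0,3,2,0,0,2,0,3,2,0,1,0,1,0,0,2,0]
Final counters=[0,0,0,0,0,3,0,0,1,0,0,0,2,0,1,1,0,0,0,0,0,2,0,0,3,2,0,0,2,0,3,2,0,1,0,1,0,0,2,0] -> counters[5]=3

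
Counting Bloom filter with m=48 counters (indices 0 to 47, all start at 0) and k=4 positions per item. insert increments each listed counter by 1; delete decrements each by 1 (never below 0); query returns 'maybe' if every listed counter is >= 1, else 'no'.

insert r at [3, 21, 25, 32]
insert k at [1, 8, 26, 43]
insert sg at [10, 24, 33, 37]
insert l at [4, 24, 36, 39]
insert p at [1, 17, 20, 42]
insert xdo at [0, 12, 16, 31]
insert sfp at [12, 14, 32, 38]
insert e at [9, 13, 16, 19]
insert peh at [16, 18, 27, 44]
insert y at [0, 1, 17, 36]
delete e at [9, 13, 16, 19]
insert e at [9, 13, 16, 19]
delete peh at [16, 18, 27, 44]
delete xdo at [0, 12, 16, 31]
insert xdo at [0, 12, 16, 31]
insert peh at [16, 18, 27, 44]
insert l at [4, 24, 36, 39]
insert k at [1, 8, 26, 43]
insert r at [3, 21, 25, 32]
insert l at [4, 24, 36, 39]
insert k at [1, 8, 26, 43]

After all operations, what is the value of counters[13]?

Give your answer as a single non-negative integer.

Step 1: insert r at [3, 21, 25, 32] -> counters=[0,0,0,1,0,0,0,0,0,0,0,0,0,0,0,0,0,0,0,0,0,1,0,0,0,1,0,0,0,0,0,0,1,0,0,0,0,0,0,0,0,0,0,0,0,0,0,0]
Step 2: insert k at [1, 8, 26, 43] -> counters=[0,1,0,1,0,0,0,0,1,0,0,0,0,0,0,0,0,0,0,0,0,1,0,0,0,1,1,0,0,0,0,0,1,0,0,0,0,0,0,0,0,0,0,1,0,0,0,0]
Step 3: insert sg at [10, 24, 33, 37] -> counters=[0,1,0,1,0,0,0,0,1,0,1,0,0,0,0,0,0,0,0,0,0,1,0,0,1,1,1,0,0,0,0,0,1,1,0,0,0,1,0,0,0,0,0,1,0,0,0,0]
Step 4: insert l at [4, 24, 36, 39] -> counters=[0,1,0,1,1,0,0,0,1,0,1,0,0,0,0,0,0,0,0,0,0,1,0,0,2,1,1,0,0,0,0,0,1,1,0,0,1,1,0,1,0,0,0,1,0,0,0,0]
Step 5: insert p at [1, 17, 20, 42] -> counters=[0,2,0,1,1,0,0,0,1,0,1,0,0,0,0,0,0,1,0,0,1,1,0,0,2,1,1,0,0,0,0,0,1,1,0,0,1,1,0,1,0,0,1,1,0,0,0,0]
Step 6: insert xdo at [0, 12, 16, 31] -> counters=[1,2,0,1,1,0,0,0,1,0,1,0,1,0,0,0,1,1,0,0,1,1,0,0,2,1,1,0,0,0,0,1,1,1,0,0,1,1,0,1,0,0,1,1,0,0,0,0]
Step 7: insert sfp at [12, 14, 32, 38] -> counters=[1,2,0,1,1,0,0,0,1,0,1,0,2,0,1,0,1,1,0,0,1,1,0,0,2,1,1,0,0,0,0,1,2,1,0,0,1,1,1,1,0,0,1,1,0,0,0,0]
Step 8: insert e at [9, 13, 16, 19] -> counters=[1,2,0,1,1,0,0,0,1,1,1,0,2,1,1,0,2,1,0,1,1,1,0,0,2,1,1,0,0,0,0,1,2,1,0,0,1,1,1,1,0,0,1,1,0,0,0,0]
Step 9: insert peh at [16, 18, 27, 44] -> counters=[1,2,0,1,1,0,0,0,1,1,1,0,2,1,1,0,3,1,1,1,1,1,0,0,2,1,1,1,0,0,0,1,2,1,0,0,1,1,1,1,0,0,1,1,1,0,0,0]
Step 10: insert y at [0, 1, 17, 36] -> counters=[2,3,0,1,1,0,0,0,1,1,1,0,2,1,1,0,3,2,1,1,1,1,0,0,2,1,1,1,0,0,0,1,2,1,0,0,2,1,1,1,0,0,1,1,1,0,0,0]
Step 11: delete e at [9, 13, 16, 19] -> counters=[2,3,0,1,1,0,0,0,1,0,1,0,2,0,1,0,2,2,1,0,1,1,0,0,2,1,1,1,0,0,0,1,2,1,0,0,2,1,1,1,0,0,1,1,1,0,0,0]
Step 12: insert e at [9, 13, 16, 19] -> counters=[2,3,0,1,1,0,0,0,1,1,1,0,2,1,1,0,3,2,1,1,1,1,0,0,2,1,1,1,0,0,0,1,2,1,0,0,2,1,1,1,0,0,1,1,1,0,0,0]
Step 13: delete peh at [16, 18, 27, 44] -> counters=[2,3,0,1,1,0,0,0,1,1,1,0,2,1,1,0,2,2,0,1,1,1,0,0,2,1,1,0,0,0,0,1,2,1,0,0,2,1,1,1,0,0,1,1,0,0,0,0]
Step 14: delete xdo at [0, 12, 16, 31] -> counters=[1,3,0,1,1,0,0,0,1,1,1,0,1,1,1,0,1,2,0,1,1,1,0,0,2,1,1,0,0,0,0,0,2,1,0,0,2,1,1,1,0,0,1,1,0,0,0,0]
Step 15: insert xdo at [0, 12, 16, 31] -> counters=[2,3,0,1,1,0,0,0,1,1,1,0,2,1,1,0,2,2,0,1,1,1,0,0,2,1,1,0,0,0,0,1,2,1,0,0,2,1,1,1,0,0,1,1,0,0,0,0]
Step 16: insert peh at [16, 18, 27, 44] -> counters=[2,3,0,1,1,0,0,0,1,1,1,0,2,1,1,0,3,2,1,1,1,1,0,0,2,1,1,1,0,0,0,1,2,1,0,0,2,1,1,1,0,0,1,1,1,0,0,0]
Step 17: insert l at [4, 24, 36, 39] -> counters=[2,3,0,1,2,0,0,0,1,1,1,0,2,1,1,0,3,2,1,1,1,1,0,0,3,1,1,1,0,0,0,1,2,1,0,0,3,1,1,2,0,0,1,1,1,0,0,0]
Step 18: insert k at [1, 8, 26, 43] -> counters=[2,4,0,1,2,0,0,0,2,1,1,0,2,1,1,0,3,2,1,1,1,1,0,0,3,1,2,1,0,0,0,1,2,1,0,0,3,1,1,2,0,0,1,2,1,0,0,0]
Step 19: insert r at [3, 21, 25, 32] -> counters=[2,4,0,2,2,0,0,0,2,1,1,0,2,1,1,0,3,2,1,1,1,2,0,0,3,2,2,1,0,0,0,1,3,1,0,0,3,1,1,2,0,0,1,2,1,0,0,0]
Step 20: insert l at [4, 24, 36, 39] -> counters=[2,4,0,2,3,0,0,0,2,1,1,0,2,1,1,0,3,2,1,1,1,2,0,0,4,2,2,1,0,0,0,1,3,1,0,0,4,1,1,3,0,0,1,2,1,0,0,0]
Step 21: insert k at [1, 8, 26, 43] -> counters=[2,5,0,2,3,0,0,0,3,1,1,0,2,1,1,0,3,2,1,1,1,2,0,0,4,2,3,1,0,0,0,1,3,1,0,0,4,1,1,3,0,0,1,3,1,0,0,0]
Final counters=[2,5,0,2,3,0,0,0,3,1,1,0,2,1,1,0,3,2,1,1,1,2,0,0,4,2,3,1,0,0,0,1,3,1,0,0,4,1,1,3,0,0,1,3,1,0,0,0] -> counters[13]=1

Answer: 1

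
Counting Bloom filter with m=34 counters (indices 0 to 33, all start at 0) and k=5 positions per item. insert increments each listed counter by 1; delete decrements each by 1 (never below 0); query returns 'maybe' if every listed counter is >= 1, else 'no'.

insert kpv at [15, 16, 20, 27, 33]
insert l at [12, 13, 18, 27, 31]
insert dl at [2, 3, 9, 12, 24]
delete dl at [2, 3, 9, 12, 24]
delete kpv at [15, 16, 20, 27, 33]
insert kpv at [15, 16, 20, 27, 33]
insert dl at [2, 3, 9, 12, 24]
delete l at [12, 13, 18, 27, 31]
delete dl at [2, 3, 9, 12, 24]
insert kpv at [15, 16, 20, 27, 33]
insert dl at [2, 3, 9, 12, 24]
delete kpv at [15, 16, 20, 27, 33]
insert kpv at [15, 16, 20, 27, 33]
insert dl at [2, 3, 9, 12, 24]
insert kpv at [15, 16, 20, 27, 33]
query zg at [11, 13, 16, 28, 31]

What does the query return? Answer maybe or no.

Step 1: insert kpv at [15, 16, 20, 27, 33] -> counters=[0,0,0,0,0,0,0,0,0,0,0,0,0,0,0,1,1,0,0,0,1,0,0,0,0,0,0,1,0,0,0,0,0,1]
Step 2: insert l at [12, 13, 18, 27, 31] -> counters=[0,0,0,0,0,0,0,0,0,0,0,0,1,1,0,1,1,0,1,0,1,0,0,0,0,0,0,2,0,0,0,1,0,1]
Step 3: insert dl at [2, 3, 9, 12, 24] -> counters=[0,0,1,1,0,0,0,0,0,1,0,0,2,1,0,1,1,0,1,0,1,0,0,0,1,0,0,2,0,0,0,1,0,1]
Step 4: delete dl at [2, 3, 9, 12, 24] -> counters=[0,0,0,0,0,0,0,0,0,0,0,0,1,1,0,1,1,0,1,0,1,0,0,0,0,0,0,2,0,0,0,1,0,1]
Step 5: delete kpv at [15, 16, 20, 27, 33] -> counters=[0,0,0,0,0,0,0,0,0,0,0,0,1,1,0,0,0,0,1,0,0,0,0,0,0,0,0,1,0,0,0,1,0,0]
Step 6: insert kpv at [15, 16, 20, 27, 33] -> counters=[0,0,0,0,0,0,0,0,0,0,0,0,1,1,0,1,1,0,1,0,1,0,0,0,0,0,0,2,0,0,0,1,0,1]
Step 7: insert dl at [2, 3, 9, 12, 24] -> counters=[0,0,1,1,0,0,0,0,0,1,0,0,2,1,0,1,1,0,1,0,1,0,0,0,1,0,0,2,0,0,0,1,0,1]
Step 8: delete l at [12, 13, 18, 27, 31] -> counters=[0,0,1,1,0,0,0,0,0,1,0,0,1,0,0,1,1,0,0,0,1,0,0,0,1,0,0,1,0,0,0,0,0,1]
Step 9: delete dl at [2, 3, 9, 12, 24] -> counters=[0,0,0,0,0,0,0,0,0,0,0,0,0,0,0,1,1,0,0,0,1,0,0,0,0,0,0,1,0,0,0,0,0,1]
Step 10: insert kpv at [15, 16, 20, 27, 33] -> counters=[0,0,0,0,0,0,0,0,0,0,0,0,0,0,0,2,2,0,0,0,2,0,0,0,0,0,0,2,0,0,0,0,0,2]
Step 11: insert dl at [2, 3, 9, 12, 24] -> counters=[0,0,1,1,0,0,0,0,0,1,0,0,1,0,0,2,2,0,0,0,2,0,0,0,1,0,0,2,0,0,0,0,0,2]
Step 12: delete kpv at [15, 16, 20, 27, 33] -> counters=[0,0,1,1,0,0,0,0,0,1,0,0,1,0,0,1,1,0,0,0,1,0,0,0,1,0,0,1,0,0,0,0,0,1]
Step 13: insert kpv at [15, 16, 20, 27, 33] -> counters=[0,0,1,1,0,0,0,0,0,1,0,0,1,0,0,2,2,0,0,0,2,0,0,0,1,0,0,2,0,0,0,0,0,2]
Step 14: insert dl at [2, 3, 9, 12, 24] -> counters=[0,0,2,2,0,0,0,0,0,2,0,0,2,0,0,2,2,0,0,0,2,0,0,0,2,0,0,2,0,0,0,0,0,2]
Step 15: insert kpv at [15, 16, 20, 27, 33] -> counters=[0,0,2,2,0,0,0,0,0,2,0,0,2,0,0,3,3,0,0,0,3,0,0,0,2,0,0,3,0,0,0,0,0,3]
Query zg: check counters[11]=0 counters[13]=0 counters[16]=3 counters[28]=0 counters[31]=0 -> no

Answer: no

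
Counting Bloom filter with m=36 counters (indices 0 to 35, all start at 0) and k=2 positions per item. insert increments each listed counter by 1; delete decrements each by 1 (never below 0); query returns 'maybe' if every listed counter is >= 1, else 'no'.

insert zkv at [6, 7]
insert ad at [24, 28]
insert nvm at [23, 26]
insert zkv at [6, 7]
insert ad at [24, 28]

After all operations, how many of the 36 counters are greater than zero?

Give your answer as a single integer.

Answer: 6

Derivation:
Step 1: insert zkv at [6, 7] -> counters=[0,0,0,0,0,0,1,1,0,0,0,0,0,0,0,0,0,0,0,0,0,0,0,0,0,0,0,0,0,0,0,0,0,0,0,0]
Step 2: insert ad at [24, 28] -> counters=[0,0,0,0,0,0,1,1,0,0,0,0,0,0,0,0,0,0,0,0,0,0,0,0,1,0,0,0,1,0,0,0,0,0,0,0]
Step 3: insert nvm at [23, 26] -> counters=[0,0,0,0,0,0,1,1,0,0,0,0,0,0,0,0,0,0,0,0,0,0,0,1,1,0,1,0,1,0,0,0,0,0,0,0]
Step 4: insert zkv at [6, 7] -> counters=[0,0,0,0,0,0,2,2,0,0,0,0,0,0,0,0,0,0,0,0,0,0,0,1,1,0,1,0,1,0,0,0,0,0,0,0]
Step 5: insert ad at [24, 28] -> counters=[0,0,0,0,0,0,2,2,0,0,0,0,0,0,0,0,0,0,0,0,0,0,0,1,2,0,1,0,2,0,0,0,0,0,0,0]
Final counters=[0,0,0,0,0,0,2,2,0,0,0,0,0,0,0,0,0,0,0,0,0,0,0,1,2,0,1,0,2,0,0,0,0,0,0,0] -> 6 nonzero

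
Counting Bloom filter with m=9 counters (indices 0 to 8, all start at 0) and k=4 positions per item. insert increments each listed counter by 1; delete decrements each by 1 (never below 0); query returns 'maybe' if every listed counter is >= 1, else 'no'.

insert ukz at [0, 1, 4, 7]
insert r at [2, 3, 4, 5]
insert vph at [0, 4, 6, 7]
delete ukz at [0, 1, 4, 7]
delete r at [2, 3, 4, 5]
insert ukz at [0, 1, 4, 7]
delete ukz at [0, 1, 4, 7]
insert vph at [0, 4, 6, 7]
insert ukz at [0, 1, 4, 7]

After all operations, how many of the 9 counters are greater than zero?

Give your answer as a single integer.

Answer: 5

Derivation:
Step 1: insert ukz at [0, 1, 4, 7] -> counters=[1,1,0,0,1,0,0,1,0]
Step 2: insert r at [2, 3, 4, 5] -> counters=[1,1,1,1,2,1,0,1,0]
Step 3: insert vph at [0, 4, 6, 7] -> counters=[2,1,1,1,3,1,1,2,0]
Step 4: delete ukz at [0, 1, 4, 7] -> counters=[1,0,1,1,2,1,1,1,0]
Step 5: delete r at [2, 3, 4, 5] -> counters=[1,0,0,0,1,0,1,1,0]
Step 6: insert ukz at [0, 1, 4, 7] -> counters=[2,1,0,0,2,0,1,2,0]
Step 7: delete ukz at [0, 1, 4, 7] -> counters=[1,0,0,0,1,0,1,1,0]
Step 8: insert vph at [0, 4, 6, 7] -> counters=[2,0,0,0,2,0,2,2,0]
Step 9: insert ukz at [0, 1, 4, 7] -> counters=[3,1,0,0,3,0,2,3,0]
Final counters=[3,1,0,0,3,0,2,3,0] -> 5 nonzero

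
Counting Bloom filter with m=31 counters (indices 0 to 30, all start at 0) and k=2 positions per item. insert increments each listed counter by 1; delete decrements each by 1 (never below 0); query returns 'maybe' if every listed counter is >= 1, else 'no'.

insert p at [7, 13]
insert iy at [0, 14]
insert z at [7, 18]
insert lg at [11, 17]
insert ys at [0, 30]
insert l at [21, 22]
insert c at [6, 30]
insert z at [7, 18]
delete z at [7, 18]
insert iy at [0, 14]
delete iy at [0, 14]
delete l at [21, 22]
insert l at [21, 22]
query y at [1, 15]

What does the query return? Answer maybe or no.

Step 1: insert p at [7, 13] -> counters=[0,0,0,0,0,0,0,1,0,0,0,0,0,1,0,0,0,0,0,0,0,0,0,0,0,0,0,0,0,0,0]
Step 2: insert iy at [0, 14] -> counters=[1,0,0,0,0,0,0,1,0,0,0,0,0,1,1,0,0,0,0,0,0,0,0,0,0,0,0,0,0,0,0]
Step 3: insert z at [7, 18] -> counters=[1,0,0,0,0,0,0,2,0,0,0,0,0,1,1,0,0,0,1,0,0,0,0,0,0,0,0,0,0,0,0]
Step 4: insert lg at [11, 17] -> counters=[1,0,0,0,0,0,0,2,0,0,0,1,0,1,1,0,0,1,1,0,0,0,0,0,0,0,0,0,0,0,0]
Step 5: insert ys at [0, 30] -> counters=[2,0,0,0,0,0,0,2,0,0,0,1,0,1,1,0,0,1,1,0,0,0,0,0,0,0,0,0,0,0,1]
Step 6: insert l at [21, 22] -> counters=[2,0,0,0,0,0,0,2,0,0,0,1,0,1,1,0,0,1,1,0,0,1,1,0,0,0,0,0,0,0,1]
Step 7: insert c at [6, 30] -> counters=[2,0,0,0,0,0,1,2,0,0,0,1,0,1,1,0,0,1,1,0,0,1,1,0,0,0,0,0,0,0,2]
Step 8: insert z at [7, 18] -> counters=[2,0,0,0,0,0,1,3,0,0,0,1,0,1,1,0,0,1,2,0,0,1,1,0,0,0,0,0,0,0,2]
Step 9: delete z at [7, 18] -> counters=[2,0,0,0,0,0,1,2,0,0,0,1,0,1,1,0,0,1,1,0,0,1,1,0,0,0,0,0,0,0,2]
Step 10: insert iy at [0, 14] -> counters=[3,0,0,0,0,0,1,2,0,0,0,1,0,1,2,0,0,1,1,0,0,1,1,0,0,0,0,0,0,0,2]
Step 11: delete iy at [0, 14] -> counters=[2,0,0,0,0,0,1,2,0,0,0,1,0,1,1,0,0,1,1,0,0,1,1,0,0,0,0,0,0,0,2]
Step 12: delete l at [21, 22] -> counters=[2,0,0,0,0,0,1,2,0,0,0,1,0,1,1,0,0,1,1,0,0,0,0,0,0,0,0,0,0,0,2]
Step 13: insert l at [21, 22] -> counters=[2,0,0,0,0,0,1,2,0,0,0,1,0,1,1,0,0,1,1,0,0,1,1,0,0,0,0,0,0,0,2]
Query y: check counters[1]=0 counters[15]=0 -> no

Answer: no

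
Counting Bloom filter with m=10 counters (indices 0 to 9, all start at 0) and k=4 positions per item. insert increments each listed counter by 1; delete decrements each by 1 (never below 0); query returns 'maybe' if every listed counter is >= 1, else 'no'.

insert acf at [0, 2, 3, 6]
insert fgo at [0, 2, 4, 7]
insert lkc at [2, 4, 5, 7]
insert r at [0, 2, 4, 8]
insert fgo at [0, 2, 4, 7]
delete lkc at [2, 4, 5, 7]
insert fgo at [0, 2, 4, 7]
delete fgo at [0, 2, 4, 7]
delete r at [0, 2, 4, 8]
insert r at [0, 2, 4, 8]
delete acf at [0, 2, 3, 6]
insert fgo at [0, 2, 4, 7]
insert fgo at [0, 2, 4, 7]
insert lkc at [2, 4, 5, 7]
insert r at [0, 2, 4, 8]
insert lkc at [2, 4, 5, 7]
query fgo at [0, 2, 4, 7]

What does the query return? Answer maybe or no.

Step 1: insert acf at [0, 2, 3, 6] -> counters=[1,0,1,1,0,0,1,0,0,0]
Step 2: insert fgo at [0, 2, 4, 7] -> counters=[2,0,2,1,1,0,1,1,0,0]
Step 3: insert lkc at [2, 4, 5, 7] -> counters=[2,0,3,1,2,1,1,2,0,0]
Step 4: insert r at [0, 2, 4, 8] -> counters=[3,0,4,1,3,1,1,2,1,0]
Step 5: insert fgo at [0, 2, 4, 7] -> counters=[4,0,5,1,4,1,1,3,1,0]
Step 6: delete lkc at [2, 4, 5, 7] -> counters=[4,0,4,1,3,0,1,2,1,0]
Step 7: insert fgo at [0, 2, 4, 7] -> counters=[5,0,5,1,4,0,1,3,1,0]
Step 8: delete fgo at [0, 2, 4, 7] -> counters=[4,0,4,1,3,0,1,2,1,0]
Step 9: delete r at [0, 2, 4, 8] -> counters=[3,0,3,1,2,0,1,2,0,0]
Step 10: insert r at [0, 2, 4, 8] -> counters=[4,0,4,1,3,0,1,2,1,0]
Step 11: delete acf at [0, 2, 3, 6] -> counters=[3,0,3,0,3,0,0,2,1,0]
Step 12: insert fgo at [0, 2, 4, 7] -> counters=[4,0,4,0,4,0,0,3,1,0]
Step 13: insert fgo at [0, 2, 4, 7] -> counters=[5,0,5,0,5,0,0,4,1,0]
Step 14: insert lkc at [2, 4, 5, 7] -> counters=[5,0,6,0,6,1,0,5,1,0]
Step 15: insert r at [0, 2, 4, 8] -> counters=[6,0,7,0,7,1,0,5,2,0]
Step 16: insert lkc at [2, 4, 5, 7] -> counters=[6,0,8,0,8,2,0,6,2,0]
Query fgo: check counters[0]=6 counters[2]=8 counters[4]=8 counters[7]=6 -> maybe

Answer: maybe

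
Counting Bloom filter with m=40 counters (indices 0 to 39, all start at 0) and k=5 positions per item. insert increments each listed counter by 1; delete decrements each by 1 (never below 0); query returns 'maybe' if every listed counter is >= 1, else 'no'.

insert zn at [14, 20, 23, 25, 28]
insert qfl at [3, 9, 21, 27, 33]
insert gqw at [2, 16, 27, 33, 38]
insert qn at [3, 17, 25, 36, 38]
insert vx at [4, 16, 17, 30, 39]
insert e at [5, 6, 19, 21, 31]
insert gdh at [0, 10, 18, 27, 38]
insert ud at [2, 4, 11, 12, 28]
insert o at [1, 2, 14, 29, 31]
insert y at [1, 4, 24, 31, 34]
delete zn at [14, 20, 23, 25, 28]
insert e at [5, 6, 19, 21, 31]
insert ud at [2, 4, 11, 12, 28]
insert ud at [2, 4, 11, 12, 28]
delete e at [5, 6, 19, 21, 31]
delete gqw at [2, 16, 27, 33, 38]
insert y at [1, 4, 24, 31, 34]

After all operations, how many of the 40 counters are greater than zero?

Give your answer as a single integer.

Answer: 29

Derivation:
Step 1: insert zn at [14, 20, 23, 25, 28] -> counters=[0,0,0,0,0,0,0,0,0,0,0,0,0,0,1,0,0,0,0,0,1,0,0,1,0,1,0,0,1,0,0,0,0,0,0,0,0,0,0,0]
Step 2: insert qfl at [3, 9, 21, 27, 33] -> counters=[0,0,0,1,0,0,0,0,0,1,0,0,0,0,1,0,0,0,0,0,1,1,0,1,0,1,0,1,1,0,0,0,0,1,0,0,0,0,0,0]
Step 3: insert gqw at [2, 16, 27, 33, 38] -> counters=[0,0,1,1,0,0,0,0,0,1,0,0,0,0,1,0,1,0,0,0,1,1,0,1,0,1,0,2,1,0,0,0,0,2,0,0,0,0,1,0]
Step 4: insert qn at [3, 17, 25, 36, 38] -> counters=[0,0,1,2,0,0,0,0,0,1,0,0,0,0,1,0,1,1,0,0,1,1,0,1,0,2,0,2,1,0,0,0,0,2,0,0,1,0,2,0]
Step 5: insert vx at [4, 16, 17, 30, 39] -> counters=[0,0,1,2,1,0,0,0,0,1,0,0,0,0,1,0,2,2,0,0,1,1,0,1,0,2,0,2,1,0,1,0,0,2,0,0,1,0,2,1]
Step 6: insert e at [5, 6, 19, 21, 31] -> counters=[0,0,1,2,1,1,1,0,0,1,0,0,0,0,1,0,2,2,0,1,1,2,0,1,0,2,0,2,1,0,1,1,0,2,0,0,1,0,2,1]
Step 7: insert gdh at [0, 10, 18, 27, 38] -> counters=[1,0,1,2,1,1,1,0,0,1,1,0,0,0,1,0,2,2,1,1,1,2,0,1,0,2,0,3,1,0,1,1,0,2,0,0,1,0,3,1]
Step 8: insert ud at [2, 4, 11, 12, 28] -> counters=[1,0,2,2,2,1,1,0,0,1,1,1,1,0,1,0,2,2,1,1,1,2,0,1,0,2,0,3,2,0,1,1,0,2,0,0,1,0,3,1]
Step 9: insert o at [1, 2, 14, 29, 31] -> counters=[1,1,3,2,2,1,1,0,0,1,1,1,1,0,2,0,2,2,1,1,1,2,0,1,0,2,0,3,2,1,1,2,0,2,0,0,1,0,3,1]
Step 10: insert y at [1, 4, 24, 31, 34] -> counters=[1,2,3,2,3,1,1,0,0,1,1,1,1,0,2,0,2,2,1,1,1,2,0,1,1,2,0,3,2,1,1,3,0,2,1,0,1,0,3,1]
Step 11: delete zn at [14, 20, 23, 25, 28] -> counters=[1,2,3,2,3,1,1,0,0,1,1,1,1,0,1,0,2,2,1,1,0,2,0,0,1,1,0,3,1,1,1,3,0,2,1,0,1,0,3,1]
Step 12: insert e at [5, 6, 19, 21, 31] -> counters=[1,2,3,2,3,2,2,0,0,1,1,1,1,0,1,0,2,2,1,2,0,3,0,0,1,1,0,3,1,1,1,4,0,2,1,0,1,0,3,1]
Step 13: insert ud at [2, 4, 11, 12, 28] -> counters=[1,2,4,2,4,2,2,0,0,1,1,2,2,0,1,0,2,2,1,2,0,3,0,0,1,1,0,3,2,1,1,4,0,2,1,0,1,0,3,1]
Step 14: insert ud at [2, 4, 11, 12, 28] -> counters=[1,2,5,2,5,2,2,0,0,1,1,3,3,0,1,0,2,2,1,2,0,3,0,0,1,1,0,3,3,1,1,4,0,2,1,0,1,0,3,1]
Step 15: delete e at [5, 6, 19, 21, 31] -> counters=[1,2,5,2,5,1,1,0,0,1,1,3,3,0,1,0,2,2,1,1,0,2,0,0,1,1,0,3,3,1,1,3,0,2,1,0,1,0,3,1]
Step 16: delete gqw at [2, 16, 27, 33, 38] -> counters=[1,2,4,2,5,1,1,0,0,1,1,3,3,0,1,0,1,2,1,1,0,2,0,0,1,1,0,2,3,1,1,3,0,1,1,0,1,0,2,1]
Step 17: insert y at [1, 4, 24, 31, 34] -> counters=[1,3,4,2,6,1,1,0,0,1,1,3,3,0,1,0,1,2,1,1,0,2,0,0,2,1,0,2,3,1,1,4,0,1,2,0,1,0,2,1]
Final counters=[1,3,4,2,6,1,1,0,0,1,1,3,3,0,1,0,1,2,1,1,0,2,0,0,2,1,0,2,3,1,1,4,0,1,2,0,1,0,2,1] -> 29 nonzero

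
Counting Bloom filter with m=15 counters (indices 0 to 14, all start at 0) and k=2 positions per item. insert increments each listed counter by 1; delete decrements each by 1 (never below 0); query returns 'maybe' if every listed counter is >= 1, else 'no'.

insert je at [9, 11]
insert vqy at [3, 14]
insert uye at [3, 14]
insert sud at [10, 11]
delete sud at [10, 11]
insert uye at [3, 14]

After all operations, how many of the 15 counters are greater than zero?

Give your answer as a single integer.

Answer: 4

Derivation:
Step 1: insert je at [9, 11] -> counters=[0,0,0,0,0,0,0,0,0,1,0,1,0,0,0]
Step 2: insert vqy at [3, 14] -> counters=[0,0,0,1,0,0,0,0,0,1,0,1,0,0,1]
Step 3: insert uye at [3, 14] -> counters=[0,0,0,2,0,0,0,0,0,1,0,1,0,0,2]
Step 4: insert sud at [10, 11] -> counters=[0,0,0,2,0,0,0,0,0,1,1,2,0,0,2]
Step 5: delete sud at [10, 11] -> counters=[0,0,0,2,0,0,0,0,0,1,0,1,0,0,2]
Step 6: insert uye at [3, 14] -> counters=[0,0,0,3,0,0,0,0,0,1,0,1,0,0,3]
Final counters=[0,0,0,3,0,0,0,0,0,1,0,1,0,0,3] -> 4 nonzero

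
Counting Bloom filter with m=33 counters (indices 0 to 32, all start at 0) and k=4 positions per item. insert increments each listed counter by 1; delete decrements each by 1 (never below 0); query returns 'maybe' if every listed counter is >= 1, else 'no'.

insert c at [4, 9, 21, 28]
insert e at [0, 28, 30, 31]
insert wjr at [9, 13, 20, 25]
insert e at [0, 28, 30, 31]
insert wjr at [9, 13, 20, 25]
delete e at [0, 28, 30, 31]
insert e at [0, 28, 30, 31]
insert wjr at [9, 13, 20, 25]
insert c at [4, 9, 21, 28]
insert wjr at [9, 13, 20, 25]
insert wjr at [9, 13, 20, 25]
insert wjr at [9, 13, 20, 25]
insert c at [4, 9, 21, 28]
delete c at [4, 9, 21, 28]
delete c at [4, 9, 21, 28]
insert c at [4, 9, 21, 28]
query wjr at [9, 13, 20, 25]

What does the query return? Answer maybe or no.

Answer: maybe

Derivation:
Step 1: insert c at [4, 9, 21, 28] -> counters=[0,0,0,0,1,0,0,0,0,1,0,0,0,0,0,0,0,0,0,0,0,1,0,0,0,0,0,0,1,0,0,0,0]
Step 2: insert e at [0, 28, 30, 31] -> counters=[1,0,0,0,1,0,0,0,0,1,0,0,0,0,0,0,0,0,0,0,0,1,0,0,0,0,0,0,2,0,1,1,0]
Step 3: insert wjr at [9, 13, 20, 25] -> counters=[1,0,0,0,1,0,0,0,0,2,0,0,0,1,0,0,0,0,0,0,1,1,0,0,0,1,0,0,2,0,1,1,0]
Step 4: insert e at [0, 28, 30, 31] -> counters=[2,0,0,0,1,0,0,0,0,2,0,0,0,1,0,0,0,0,0,0,1,1,0,0,0,1,0,0,3,0,2,2,0]
Step 5: insert wjr at [9, 13, 20, 25] -> counters=[2,0,0,0,1,0,0,0,0,3,0,0,0,2,0,0,0,0,0,0,2,1,0,0,0,2,0,0,3,0,2,2,0]
Step 6: delete e at [0, 28, 30, 31] -> counters=[1,0,0,0,1,0,0,0,0,3,0,0,0,2,0,0,0,0,0,0,2,1,0,0,0,2,0,0,2,0,1,1,0]
Step 7: insert e at [0, 28, 30, 31] -> counters=[2,0,0,0,1,0,0,0,0,3,0,0,0,2,0,0,0,0,0,0,2,1,0,0,0,2,0,0,3,0,2,2,0]
Step 8: insert wjr at [9, 13, 20, 25] -> counters=[2,0,0,0,1,0,0,0,0,4,0,0,0,3,0,0,0,0,0,0,3,1,0,0,0,3,0,0,3,0,2,2,0]
Step 9: insert c at [4, 9, 21, 28] -> counters=[2,0,0,0,2,0,0,0,0,5,0,0,0,3,0,0,0,0,0,0,3,2,0,0,0,3,0,0,4,0,2,2,0]
Step 10: insert wjr at [9, 13, 20, 25] -> counters=[2,0,0,0,2,0,0,0,0,6,0,0,0,4,0,0,0,0,0,0,4,2,0,0,0,4,0,0,4,0,2,2,0]
Step 11: insert wjr at [9, 13, 20, 25] -> counters=[2,0,0,0,2,0,0,0,0,7,0,0,0,5,0,0,0,0,0,0,5,2,0,0,0,5,0,0,4,0,2,2,0]
Step 12: insert wjr at [9, 13, 20, 25] -> counters=[2,0,0,0,2,0,0,0,0,8,0,0,0,6,0,0,0,0,0,0,6,2,0,0,0,6,0,0,4,0,2,2,0]
Step 13: insert c at [4, 9, 21, 28] -> counters=[2,0,0,0,3,0,0,0,0,9,0,0,0,6,0,0,0,0,0,0,6,3,0,0,0,6,0,0,5,0,2,2,0]
Step 14: delete c at [4, 9, 21, 28] -> counters=[2,0,0,0,2,0,0,0,0,8,0,0,0,6,0,0,0,0,0,0,6,2,0,0,0,6,0,0,4,0,2,2,0]
Step 15: delete c at [4, 9, 21, 28] -> counters=[2,0,0,0,1,0,0,0,0,7,0,0,0,6,0,0,0,0,0,0,6,1,0,0,0,6,0,0,3,0,2,2,0]
Step 16: insert c at [4, 9, 21, 28] -> counters=[2,0,0,0,2,0,0,0,0,8,0,0,0,6,0,0,0,0,0,0,6,2,0,0,0,6,0,0,4,0,2,2,0]
Query wjr: check counters[9]=8 counters[13]=6 counters[20]=6 counters[25]=6 -> maybe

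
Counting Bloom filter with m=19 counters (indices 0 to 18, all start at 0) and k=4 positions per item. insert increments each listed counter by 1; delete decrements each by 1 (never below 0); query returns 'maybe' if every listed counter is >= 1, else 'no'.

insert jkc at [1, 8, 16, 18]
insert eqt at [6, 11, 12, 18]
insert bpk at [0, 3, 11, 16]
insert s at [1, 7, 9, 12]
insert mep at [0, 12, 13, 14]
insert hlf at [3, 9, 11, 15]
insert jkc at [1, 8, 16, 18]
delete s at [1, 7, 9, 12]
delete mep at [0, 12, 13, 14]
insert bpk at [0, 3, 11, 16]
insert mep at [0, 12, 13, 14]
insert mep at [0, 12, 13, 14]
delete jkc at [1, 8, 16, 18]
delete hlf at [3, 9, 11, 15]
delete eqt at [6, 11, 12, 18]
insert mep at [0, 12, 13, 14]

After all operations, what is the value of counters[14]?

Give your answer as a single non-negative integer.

Answer: 3

Derivation:
Step 1: insert jkc at [1, 8, 16, 18] -> counters=[0,1,0,0,0,0,0,0,1,0,0,0,0,0,0,0,1,0,1]
Step 2: insert eqt at [6, 11, 12, 18] -> counters=[0,1,0,0,0,0,1,0,1,0,0,1,1,0,0,0,1,0,2]
Step 3: insert bpk at [0, 3, 11, 16] -> counters=[1,1,0,1,0,0,1,0,1,0,0,2,1,0,0,0,2,0,2]
Step 4: insert s at [1, 7, 9, 12] -> counters=[1,2,0,1,0,0,1,1,1,1,0,2,2,0,0,0,2,0,2]
Step 5: insert mep at [0, 12, 13, 14] -> counters=[2,2,0,1,0,0,1,1,1,1,0,2,3,1,1,0,2,0,2]
Step 6: insert hlf at [3, 9, 11, 15] -> counters=[2,2,0,2,0,0,1,1,1,2,0,3,3,1,1,1,2,0,2]
Step 7: insert jkc at [1, 8, 16, 18] -> counters=[2,3,0,2,0,0,1,1,2,2,0,3,3,1,1,1,3,0,3]
Step 8: delete s at [1, 7, 9, 12] -> counters=[2,2,0,2,0,0,1,0,2,1,0,3,2,1,1,1,3,0,3]
Step 9: delete mep at [0, 12, 13, 14] -> counters=[1,2,0,2,0,0,1,0,2,1,0,3,1,0,0,1,3,0,3]
Step 10: insert bpk at [0, 3, 11, 16] -> counters=[2,2,0,3,0,0,1,0,2,1,0,4,1,0,0,1,4,0,3]
Step 11: insert mep at [0, 12, 13, 14] -> counters=[3,2,0,3,0,0,1,0,2,1,0,4,2,1,1,1,4,0,3]
Step 12: insert mep at [0, 12, 13, 14] -> counters=[4,2,0,3,0,0,1,0,2,1,0,4,3,2,2,1,4,0,3]
Step 13: delete jkc at [1, 8, 16, 18] -> counters=[4,1,0,3,0,0,1,0,1,1,0,4,3,2,2,1,3,0,2]
Step 14: delete hlf at [3, 9, 11, 15] -> counters=[4,1,0,2,0,0,1,0,1,0,0,3,3,2,2,0,3,0,2]
Step 15: delete eqt at [6, 11, 12, 18] -> counters=[4,1,0,2,0,0,0,0,1,0,0,2,2,2,2,0,3,0,1]
Step 16: insert mep at [0, 12, 13, 14] -> counters=[5,1,0,2,0,0,0,0,1,0,0,2,3,3,3,0,3,0,1]
Final counters=[5,1,0,2,0,0,0,0,1,0,0,2,3,3,3,0,3,0,1] -> counters[14]=3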